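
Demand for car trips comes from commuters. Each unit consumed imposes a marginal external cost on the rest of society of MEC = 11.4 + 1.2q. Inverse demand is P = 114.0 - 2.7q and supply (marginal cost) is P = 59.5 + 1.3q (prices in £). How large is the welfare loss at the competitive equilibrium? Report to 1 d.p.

Market equilibrium (private): 59.5 + 1.3q = 114.0 - 2.7q → q_m = 13.6250.
Social marginal benefit = demand − MEC = 102.6 - 3.9q.
Set SMB = MC: 102.6 - 3.9q = 59.5 + 1.3q → q* = 8.2885.
Height of the DWL triangle at q_m is MC(q_m) − SMB(q_m) = MEC(q_m) = 27.7500.
DWL = ½ × 5.3365 × 27.7500 = 74.0439.

DWL = £74.0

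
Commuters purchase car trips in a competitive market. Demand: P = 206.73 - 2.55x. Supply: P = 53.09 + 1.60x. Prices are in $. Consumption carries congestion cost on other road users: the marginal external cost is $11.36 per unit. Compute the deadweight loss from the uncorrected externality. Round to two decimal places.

Market equilibrium (private): 53.09 + 1.60x = 206.73 - 2.55x → x_m = 37.0217.
Social marginal benefit = demand − MEC = 195.37 - 2.55x.
Set SMB = MC: 195.37 - 2.55x = 53.09 + 1.60x → x* = 34.2843.
The loss is the area between SMB and MC from x* to x_m; with linear curves that's a triangle of height MEC(x_m).
DWL = ½ × 2.7374 × 11.3600 = 15.5484.

DWL = $15.55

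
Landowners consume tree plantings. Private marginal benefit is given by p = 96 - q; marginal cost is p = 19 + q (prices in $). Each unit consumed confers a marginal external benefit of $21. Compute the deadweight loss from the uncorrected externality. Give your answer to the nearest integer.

Market equilibrium (private): 19 + q = 96 - q → q_m = 38.5000.
Social marginal benefit = demand + MEB = 117 - q.
Set SMB = MC: 117 - q = 19 + q → q* = 49.0000.
The welfare-loss triangle has base |q_m − q*| and height MEB(q_m) (the vertical gap between SMB and MC is zero at q* and MEB at q_m).
DWL = ½ × 10.5000 × 21.0000 = 110.2500.

DWL = $110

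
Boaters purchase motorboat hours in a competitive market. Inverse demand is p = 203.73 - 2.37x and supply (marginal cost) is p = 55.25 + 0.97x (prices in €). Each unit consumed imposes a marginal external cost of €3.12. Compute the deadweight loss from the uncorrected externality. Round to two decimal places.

DWL = €1.46

Market equilibrium (private): 55.25 + 0.97x = 203.73 - 2.37x → x_m = 44.4551.
Social marginal benefit = demand − MEC = 200.61 - 2.37x.
Set SMB = MC: 200.61 - 2.37x = 55.25 + 0.97x → x* = 43.5210.
The welfare-loss triangle has base |x_m − x*| and height MEC(x_m) (the vertical gap between SMB and MC is zero at x* and MEC at x_m).
DWL = ½ × 0.9341 × 3.1200 = 1.4572.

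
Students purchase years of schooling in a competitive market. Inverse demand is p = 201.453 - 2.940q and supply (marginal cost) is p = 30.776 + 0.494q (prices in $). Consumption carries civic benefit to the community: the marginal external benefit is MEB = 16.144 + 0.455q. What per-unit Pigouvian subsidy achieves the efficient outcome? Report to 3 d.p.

Social marginal benefit = demand + MEB = 217.597 - 2.485q.
Set SMB = MC: 217.597 - 2.485q = 30.776 + 0.494q → q* = 62.7127.
The Pigouvian subsidy equals MEB at q*: 16.144 + 0.455×62.7127 = 44.6783.

subsidy = $44.678 per unit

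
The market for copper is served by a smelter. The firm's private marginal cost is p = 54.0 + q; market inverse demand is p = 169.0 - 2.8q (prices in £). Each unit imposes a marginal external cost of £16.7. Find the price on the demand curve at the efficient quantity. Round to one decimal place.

Social marginal cost = private MC + MEC = 70.7 + q.
Set SMC = demand: 70.7 + q = 169.0 - 2.8q → q* = 25.8684.
Consumer price on the demand curve at q*: 169.0 − 2.8×25.8684 = 96.5685.

P = £96.6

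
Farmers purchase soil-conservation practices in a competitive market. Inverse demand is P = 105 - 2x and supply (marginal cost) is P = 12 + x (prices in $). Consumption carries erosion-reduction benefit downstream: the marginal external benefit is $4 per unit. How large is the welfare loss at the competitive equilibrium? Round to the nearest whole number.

DWL = $3

Market equilibrium (private): 12 + x = 105 - 2x → x_m = 31.0000.
Social marginal benefit = demand + MEB = 109 - 2x.
Set SMB = MC: 109 - 2x = 12 + x → x* = 32.3333.
The loss is the area between SMB and MC from x* to x_m; with linear curves that's a triangle of height MEB(x_m).
DWL = ½ × 1.3333 × 4.0000 = 2.6666.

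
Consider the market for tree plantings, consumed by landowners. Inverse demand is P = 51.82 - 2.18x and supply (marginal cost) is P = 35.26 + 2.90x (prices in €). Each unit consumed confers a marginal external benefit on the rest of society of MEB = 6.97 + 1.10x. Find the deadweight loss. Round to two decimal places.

DWL = €14.00

Market equilibrium (private): 35.26 + 2.90x = 51.82 - 2.18x → x_m = 3.2598.
Social marginal benefit = demand + MEB = 58.79 - 1.08x.
Set SMB = MC: 58.79 - 1.08x = 35.26 + 2.90x → x* = 5.9121.
Height of the DWL triangle at x_m is SMB(x_m) − MC(x_m) = MEB(x_m) = 10.5558.
DWL = ½ × 2.6523 × 10.5558 = 13.9986.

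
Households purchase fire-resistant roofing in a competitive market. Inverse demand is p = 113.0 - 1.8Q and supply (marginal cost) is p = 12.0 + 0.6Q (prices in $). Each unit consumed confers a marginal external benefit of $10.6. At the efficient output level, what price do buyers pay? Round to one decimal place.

P = $29.3

Social marginal benefit = demand + MEB = 123.6 - 1.8Q.
Set SMB = MC: 123.6 - 1.8Q = 12.0 + 0.6Q → Q* = 46.5000.
Consumer price on the demand curve at Q*: 113.0 − 1.8×46.5000 = 29.3000.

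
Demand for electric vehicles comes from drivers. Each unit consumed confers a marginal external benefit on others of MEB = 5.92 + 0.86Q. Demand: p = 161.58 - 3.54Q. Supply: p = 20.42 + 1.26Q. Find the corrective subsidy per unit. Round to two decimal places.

subsidy = 38.02 per unit

Social marginal benefit = demand + MEB = 167.50 - 2.68Q.
Set SMB = MC: 167.50 - 2.68Q = 20.42 + 1.26Q → Q* = 37.3299.
The Pigouvian subsidy equals MEB at Q*: 5.92 + 0.86×37.3299 = 38.0237.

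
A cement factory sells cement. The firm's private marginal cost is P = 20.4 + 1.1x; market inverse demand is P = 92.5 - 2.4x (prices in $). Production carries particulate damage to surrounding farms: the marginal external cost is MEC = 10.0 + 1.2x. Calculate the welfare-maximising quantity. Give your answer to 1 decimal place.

x* = 13.2

Social marginal cost = private MC + MEC = 30.4 + 2.3x.
Set SMC = demand: 30.4 + 2.3x = 92.5 - 2.4x → x* = 13.2128.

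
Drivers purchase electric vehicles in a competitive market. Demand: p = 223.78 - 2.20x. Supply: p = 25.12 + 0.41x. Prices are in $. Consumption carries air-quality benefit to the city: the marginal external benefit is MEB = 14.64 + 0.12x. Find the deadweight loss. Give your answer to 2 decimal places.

DWL = $113.49

Market equilibrium (private): 25.12 + 0.41x = 223.78 - 2.20x → x_m = 76.1149.
Social marginal benefit = demand + MEB = 238.42 - 2.08x.
Set SMB = MC: 238.42 - 2.08x = 25.12 + 0.41x → x* = 85.6627.
The welfare-loss triangle has base |x_m − x*| and height MEB(x_m) (the vertical gap between SMB and MC is zero at x* and MEB at x_m).
DWL = ½ × 9.5478 × 23.7738 = 113.4937.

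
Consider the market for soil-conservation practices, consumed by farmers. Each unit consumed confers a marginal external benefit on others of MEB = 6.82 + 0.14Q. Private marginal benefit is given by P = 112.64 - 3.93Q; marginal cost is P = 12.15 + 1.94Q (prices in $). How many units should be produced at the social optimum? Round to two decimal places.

Q* = 18.73

Social marginal benefit = demand + MEB = 119.46 - 3.79Q.
Set SMB = MC: 119.46 - 3.79Q = 12.15 + 1.94Q → Q* = 18.7277.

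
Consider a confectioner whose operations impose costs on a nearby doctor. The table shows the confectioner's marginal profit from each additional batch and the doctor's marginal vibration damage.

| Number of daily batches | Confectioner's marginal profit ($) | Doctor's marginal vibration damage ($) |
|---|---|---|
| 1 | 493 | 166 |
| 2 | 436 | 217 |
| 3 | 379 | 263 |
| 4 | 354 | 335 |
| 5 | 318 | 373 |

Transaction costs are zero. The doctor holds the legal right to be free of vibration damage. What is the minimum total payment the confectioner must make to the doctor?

Efficient level: marginal profit ≥ marginal vibration damage through level 4, so k* = 4.
With the doctor holding the right, the confectioner must at least compensate total damage at k*: 166 + 217 + 263 + 335 = 981.

$981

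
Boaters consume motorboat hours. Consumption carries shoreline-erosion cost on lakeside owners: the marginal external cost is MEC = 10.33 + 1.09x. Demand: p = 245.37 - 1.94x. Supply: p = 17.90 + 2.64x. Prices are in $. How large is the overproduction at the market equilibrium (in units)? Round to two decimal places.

Market equilibrium (private): 17.90 + 2.64x = 245.37 - 1.94x → x_m = 49.6659.
Social marginal benefit = demand − MEC = 235.04 - 3.03x.
Set SMB = MC: 235.04 - 3.03x = 17.90 + 2.64x → x* = 38.2963.
Gap = |49.6659 − 38.2963| = 11.3696.

11.37 units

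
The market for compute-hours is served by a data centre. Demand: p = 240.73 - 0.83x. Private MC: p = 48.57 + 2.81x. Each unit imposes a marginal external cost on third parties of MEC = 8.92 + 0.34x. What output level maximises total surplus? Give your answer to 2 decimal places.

x* = 46.04

Social marginal cost = private MC + MEC = 57.49 + 3.15x.
Set SMC = demand: 57.49 + 3.15x = 240.73 - 0.83x → x* = 46.0402.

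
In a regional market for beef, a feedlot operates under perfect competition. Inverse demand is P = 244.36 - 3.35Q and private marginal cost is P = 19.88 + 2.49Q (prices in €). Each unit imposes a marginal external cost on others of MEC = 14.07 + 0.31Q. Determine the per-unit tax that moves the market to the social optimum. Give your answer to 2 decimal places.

Social marginal cost = private MC + MEC = 33.95 + 2.80Q.
Set SMC = demand: 33.95 + 2.80Q = 244.36 - 3.35Q → Q* = 34.2130.
The Pigouvian tax equals MEC at Q*: 14.07 + 0.31×34.2130 = 24.6760.

tax = €24.68 per unit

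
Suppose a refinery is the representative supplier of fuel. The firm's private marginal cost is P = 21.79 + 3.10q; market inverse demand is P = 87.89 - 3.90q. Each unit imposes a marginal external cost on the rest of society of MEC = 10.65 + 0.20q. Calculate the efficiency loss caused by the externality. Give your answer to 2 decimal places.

DWL = 10.92

Market equilibrium (private): 21.79 + 3.10q = 87.89 - 3.90q → q_m = 9.4429.
Social marginal cost = private MC + MEC = 32.44 + 3.30q.
Set SMC = demand: 32.44 + 3.30q = 87.89 - 3.90q → q* = 7.7014.
Between q* and q_m the wedge SMC − demand runs linearly from 0 to MEC(q_m), so the loss is a triangle.
DWL = ½ × 1.7415 × 12.5386 = 10.9180.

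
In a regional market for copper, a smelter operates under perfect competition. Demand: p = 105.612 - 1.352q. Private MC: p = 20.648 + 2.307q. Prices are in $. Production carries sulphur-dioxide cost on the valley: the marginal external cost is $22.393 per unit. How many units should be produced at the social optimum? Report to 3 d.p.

q* = 17.101

Social marginal cost = private MC + MEC = 43.041 + 2.307q.
Set SMC = demand: 43.041 + 2.307q = 105.612 - 1.352q → q* = 17.1006.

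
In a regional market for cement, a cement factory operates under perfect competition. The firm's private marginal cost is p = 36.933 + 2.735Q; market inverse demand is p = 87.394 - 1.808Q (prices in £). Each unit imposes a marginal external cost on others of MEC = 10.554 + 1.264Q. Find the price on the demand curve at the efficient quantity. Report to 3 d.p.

P = £74.969

Social marginal cost = private MC + MEC = 47.487 + 3.999Q.
Set SMC = demand: 47.487 + 3.999Q = 87.394 - 1.808Q → Q* = 6.8722.
Consumer price on the demand curve at Q*: 87.394 − 1.808×6.8722 = 74.9691.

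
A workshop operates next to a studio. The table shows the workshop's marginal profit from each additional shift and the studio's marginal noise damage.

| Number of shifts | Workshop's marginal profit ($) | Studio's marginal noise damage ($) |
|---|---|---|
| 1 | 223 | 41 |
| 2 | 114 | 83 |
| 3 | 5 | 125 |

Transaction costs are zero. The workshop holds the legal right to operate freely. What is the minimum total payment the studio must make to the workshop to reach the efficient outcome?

$5

Left alone the workshop would choose level 3 (marginal profit stays positive).
Efficient level: k* = 2 (marginal profit ≥ marginal noise damage through 2).
The studio must at least cover the workshop's forgone profit from cutting 3→2: 5 = 5.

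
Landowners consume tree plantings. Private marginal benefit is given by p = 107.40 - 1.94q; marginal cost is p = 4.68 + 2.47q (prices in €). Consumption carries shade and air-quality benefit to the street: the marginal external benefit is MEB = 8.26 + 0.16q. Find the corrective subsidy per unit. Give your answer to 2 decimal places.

Social marginal benefit = demand + MEB = 115.66 - 1.78q.
Set SMB = MC: 115.66 - 1.78q = 4.68 + 2.47q → q* = 26.1129.
The Pigouvian subsidy equals MEB at q*: 8.26 + 0.16×26.1129 = 12.4381.

subsidy = €12.44 per unit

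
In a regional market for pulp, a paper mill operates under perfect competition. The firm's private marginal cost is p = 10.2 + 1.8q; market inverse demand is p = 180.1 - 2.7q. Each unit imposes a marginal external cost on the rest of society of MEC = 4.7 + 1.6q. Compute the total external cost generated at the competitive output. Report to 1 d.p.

Market equilibrium (private): 10.2 + 1.8q = 180.1 - 2.7q → q_m = 37.7556.
Total external cost = ∫₀^{q_m} (4.7 + 1.6q) dq = 4.7×37.7556 + ½×1.6×37.7556² = 1317.8396.

1317.8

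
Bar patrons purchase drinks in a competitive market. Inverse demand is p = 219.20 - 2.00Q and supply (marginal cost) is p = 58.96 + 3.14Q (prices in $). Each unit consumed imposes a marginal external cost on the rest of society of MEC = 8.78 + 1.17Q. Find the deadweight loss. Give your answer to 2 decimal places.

Market equilibrium (private): 58.96 + 3.14Q = 219.20 - 2.00Q → Q_m = 31.1751.
Social marginal benefit = demand − MEC = 210.42 - 3.17Q.
Set SMB = MC: 210.42 - 3.17Q = 58.96 + 3.14Q → Q* = 24.0032.
Height of the DWL triangle at Q_m is MC(Q_m) − SMB(Q_m) = MEC(Q_m) = 45.2549.
DWL = ½ × 7.1719 × 45.2549 = 162.2818.

DWL = $162.28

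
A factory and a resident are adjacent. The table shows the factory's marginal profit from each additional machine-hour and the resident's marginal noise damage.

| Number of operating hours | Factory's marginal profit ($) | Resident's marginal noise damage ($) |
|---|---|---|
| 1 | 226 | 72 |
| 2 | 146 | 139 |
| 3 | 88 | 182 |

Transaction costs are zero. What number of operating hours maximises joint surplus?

2

Bargaining reaches the level where marginal profit last exceeds marginal noise damage.
That holds through level 2 (146 ≥ 139) but not at 3 (88 < 182).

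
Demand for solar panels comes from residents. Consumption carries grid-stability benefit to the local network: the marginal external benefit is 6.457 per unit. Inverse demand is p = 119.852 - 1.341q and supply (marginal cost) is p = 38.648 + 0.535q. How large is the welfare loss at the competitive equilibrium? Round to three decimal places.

DWL = 11.112

Market equilibrium (private): 38.648 + 0.535q = 119.852 - 1.341q → q_m = 43.2857.
Social marginal benefit = demand + MEB = 126.309 - 1.341q.
Set SMB = MC: 126.309 - 1.341q = 38.648 + 0.535q → q* = 46.7276.
The loss is the area between SMB and MC from q* to q_m; with linear curves that's a triangle of height MEB(q_m).
DWL = ½ × 3.4419 × 6.4570 = 11.1122.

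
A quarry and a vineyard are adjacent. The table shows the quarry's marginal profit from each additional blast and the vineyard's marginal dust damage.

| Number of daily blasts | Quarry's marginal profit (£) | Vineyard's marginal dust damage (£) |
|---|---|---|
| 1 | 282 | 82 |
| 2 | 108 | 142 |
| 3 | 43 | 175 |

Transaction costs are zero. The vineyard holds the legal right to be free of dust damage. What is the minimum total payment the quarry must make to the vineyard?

£82

Efficient level: marginal profit ≥ marginal dust damage through level 1, so k* = 1.
With the vineyard holding the right, the quarry must at least compensate total damage at k*: 82 = 82.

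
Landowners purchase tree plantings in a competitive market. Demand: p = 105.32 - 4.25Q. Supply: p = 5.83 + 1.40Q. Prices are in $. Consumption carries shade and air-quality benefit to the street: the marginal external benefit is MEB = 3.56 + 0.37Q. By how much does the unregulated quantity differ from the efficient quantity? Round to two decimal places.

Market equilibrium (private): 5.83 + 1.40Q = 105.32 - 4.25Q → Q_m = 17.6088.
Social marginal benefit = demand + MEB = 108.88 - 3.88Q.
Set SMB = MC: 108.88 - 3.88Q = 5.83 + 1.40Q → Q* = 19.5170.
Gap = |17.6088 − 19.5170| = 1.9082.

1.91 units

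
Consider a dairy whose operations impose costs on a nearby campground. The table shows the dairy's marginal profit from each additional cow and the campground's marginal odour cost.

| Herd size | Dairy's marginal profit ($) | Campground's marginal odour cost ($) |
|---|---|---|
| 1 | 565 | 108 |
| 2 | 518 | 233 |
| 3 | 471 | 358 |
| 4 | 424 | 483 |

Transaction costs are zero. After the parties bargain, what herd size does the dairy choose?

Bargaining reaches the level where marginal profit last exceeds marginal odour cost.
That holds through level 3 (471 ≥ 358) but not at 4 (424 < 483).

3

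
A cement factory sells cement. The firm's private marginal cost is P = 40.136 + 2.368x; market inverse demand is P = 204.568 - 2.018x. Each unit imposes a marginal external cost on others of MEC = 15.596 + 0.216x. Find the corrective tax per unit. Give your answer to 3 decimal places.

tax = 22.582 per unit

Social marginal cost = private MC + MEC = 55.732 + 2.584x.
Set SMC = demand: 55.732 + 2.584x = 204.568 - 2.018x → x* = 32.3416.
The Pigouvian tax equals MEC at x*: 15.596 + 0.216×32.3416 = 22.5818.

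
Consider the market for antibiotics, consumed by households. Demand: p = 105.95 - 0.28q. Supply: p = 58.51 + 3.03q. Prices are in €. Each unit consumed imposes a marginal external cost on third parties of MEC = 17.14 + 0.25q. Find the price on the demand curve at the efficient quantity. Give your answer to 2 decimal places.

P = €103.57

Social marginal benefit = demand − MEC = 88.81 - 0.53q.
Set SMB = MC: 88.81 - 0.53q = 58.51 + 3.03q → q* = 8.5112.
Consumer price on the demand curve at q*: 105.95 − 0.28×8.5112 = 103.5669.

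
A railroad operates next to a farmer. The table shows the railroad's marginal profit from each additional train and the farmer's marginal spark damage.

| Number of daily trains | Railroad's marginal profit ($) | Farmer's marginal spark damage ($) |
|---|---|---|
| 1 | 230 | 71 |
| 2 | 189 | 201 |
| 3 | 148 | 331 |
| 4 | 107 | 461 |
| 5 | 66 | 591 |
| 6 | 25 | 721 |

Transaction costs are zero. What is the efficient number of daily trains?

Bargaining reaches the level where marginal profit last exceeds marginal spark damage.
That holds through level 1 (230 ≥ 71) but not at 2 (189 < 201).

1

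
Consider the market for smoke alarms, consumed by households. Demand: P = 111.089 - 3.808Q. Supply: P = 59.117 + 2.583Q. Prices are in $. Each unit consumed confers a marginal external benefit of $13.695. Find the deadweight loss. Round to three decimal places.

Market equilibrium (private): 59.117 + 2.583Q = 111.089 - 3.808Q → Q_m = 8.1321.
Social marginal benefit = demand + MEB = 124.784 - 3.808Q.
Set SMB = MC: 124.784 - 3.808Q = 59.117 + 2.583Q → Q* = 10.2749.
The welfare-loss triangle has base |Q_m − Q*| and height MEB(Q_m) (the vertical gap between SMB and MC is zero at Q* and MEB at Q_m).
DWL = ½ × 2.1428 × 13.6950 = 14.6728.

DWL = $14.673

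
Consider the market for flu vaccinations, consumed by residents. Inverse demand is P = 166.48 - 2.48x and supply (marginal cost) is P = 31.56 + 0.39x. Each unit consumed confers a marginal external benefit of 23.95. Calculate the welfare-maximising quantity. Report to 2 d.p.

Social marginal benefit = demand + MEB = 190.43 - 2.48x.
Set SMB = MC: 190.43 - 2.48x = 31.56 + 0.39x → x* = 55.3554.

x* = 55.36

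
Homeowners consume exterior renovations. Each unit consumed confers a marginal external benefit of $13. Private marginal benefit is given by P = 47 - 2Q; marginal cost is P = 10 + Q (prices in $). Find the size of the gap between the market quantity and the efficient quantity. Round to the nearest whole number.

Market equilibrium (private): 10 + Q = 47 - 2Q → Q_m = 12.3333.
Social marginal benefit = demand + MEB = 60 - 2Q.
Set SMB = MC: 60 - 2Q = 10 + Q → Q* = 16.6667.
Gap = |12.3333 − 16.6667| = 4.3334.

4 units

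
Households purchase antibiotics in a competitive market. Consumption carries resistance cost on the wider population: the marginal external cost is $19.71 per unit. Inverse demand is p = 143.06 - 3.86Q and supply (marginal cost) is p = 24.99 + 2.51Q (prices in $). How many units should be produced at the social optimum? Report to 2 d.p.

Q* = 15.44

Social marginal benefit = demand − MEC = 123.35 - 3.86Q.
Set SMB = MC: 123.35 - 3.86Q = 24.99 + 2.51Q → Q* = 15.4411.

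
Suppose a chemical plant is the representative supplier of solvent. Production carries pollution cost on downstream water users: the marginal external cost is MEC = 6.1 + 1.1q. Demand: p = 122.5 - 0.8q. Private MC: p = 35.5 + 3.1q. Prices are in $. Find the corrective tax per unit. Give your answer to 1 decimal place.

Social marginal cost = private MC + MEC = 41.6 + 4.2q.
Set SMC = demand: 41.6 + 4.2q = 122.5 - 0.8q → q* = 16.1800.
The Pigouvian tax equals MEC at q*: 6.1 + 1.1×16.1800 = 23.8980.

tax = $23.9 per unit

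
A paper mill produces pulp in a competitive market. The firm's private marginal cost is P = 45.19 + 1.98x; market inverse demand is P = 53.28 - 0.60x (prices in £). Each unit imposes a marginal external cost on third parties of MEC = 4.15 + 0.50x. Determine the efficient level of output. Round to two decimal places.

Social marginal cost = private MC + MEC = 49.34 + 2.48x.
Set SMC = demand: 49.34 + 2.48x = 53.28 - 0.60x → x* = 1.2792.

x* = 1.28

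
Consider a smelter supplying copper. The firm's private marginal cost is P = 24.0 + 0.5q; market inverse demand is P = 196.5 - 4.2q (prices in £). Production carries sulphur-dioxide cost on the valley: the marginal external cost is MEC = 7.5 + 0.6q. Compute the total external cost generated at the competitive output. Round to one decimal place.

Market equilibrium (private): 24.0 + 0.5q = 196.5 - 4.2q → q_m = 36.7021.
Total external cost = ∫₀^{q_m} (7.5 + 0.6q) dq = 7.5×36.7021 + ½×0.6×36.7021² = 679.3790.

£679.4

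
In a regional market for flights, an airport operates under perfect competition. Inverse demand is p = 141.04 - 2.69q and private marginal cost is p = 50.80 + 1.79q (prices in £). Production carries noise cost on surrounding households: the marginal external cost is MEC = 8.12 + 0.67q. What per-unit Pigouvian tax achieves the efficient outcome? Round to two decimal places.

tax = £18.80 per unit

Social marginal cost = private MC + MEC = 58.92 + 2.46q.
Set SMC = demand: 58.92 + 2.46q = 141.04 - 2.69q → q* = 15.9456.
The Pigouvian tax equals MEC at q*: 8.12 + 0.67×15.9456 = 18.8036.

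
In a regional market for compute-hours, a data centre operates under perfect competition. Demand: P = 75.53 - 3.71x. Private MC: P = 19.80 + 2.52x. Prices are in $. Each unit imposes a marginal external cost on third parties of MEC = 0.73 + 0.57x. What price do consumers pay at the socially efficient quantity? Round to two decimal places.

P = $45.52

Social marginal cost = private MC + MEC = 20.53 + 3.09x.
Set SMC = demand: 20.53 + 3.09x = 75.53 - 3.71x → x* = 8.0882.
Consumer price on the demand curve at x*: 75.53 − 3.71×8.0882 = 45.5228.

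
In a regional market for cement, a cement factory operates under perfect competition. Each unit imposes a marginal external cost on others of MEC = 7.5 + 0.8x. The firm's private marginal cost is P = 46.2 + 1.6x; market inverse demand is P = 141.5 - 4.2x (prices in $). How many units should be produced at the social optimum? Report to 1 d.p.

Social marginal cost = private MC + MEC = 53.7 + 2.4x.
Set SMC = demand: 53.7 + 2.4x = 141.5 - 4.2x → x* = 13.3030.

x* = 13.3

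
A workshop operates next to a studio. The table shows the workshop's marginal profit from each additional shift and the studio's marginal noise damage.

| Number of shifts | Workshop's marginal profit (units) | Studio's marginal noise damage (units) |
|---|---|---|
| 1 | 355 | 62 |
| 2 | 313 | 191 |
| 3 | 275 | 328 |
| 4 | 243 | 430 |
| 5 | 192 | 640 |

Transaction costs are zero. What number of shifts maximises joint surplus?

Bargaining reaches the level where marginal profit last exceeds marginal noise damage.
That holds through level 2 (313 ≥ 191) but not at 3 (275 < 328).

2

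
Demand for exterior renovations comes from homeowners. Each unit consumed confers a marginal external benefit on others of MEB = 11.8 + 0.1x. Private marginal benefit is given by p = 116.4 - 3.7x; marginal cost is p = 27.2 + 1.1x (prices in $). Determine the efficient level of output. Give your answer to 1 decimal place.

x* = 21.5

Social marginal benefit = demand + MEB = 128.2 - 3.6x.
Set SMB = MC: 128.2 - 3.6x = 27.2 + 1.1x → x* = 21.4894.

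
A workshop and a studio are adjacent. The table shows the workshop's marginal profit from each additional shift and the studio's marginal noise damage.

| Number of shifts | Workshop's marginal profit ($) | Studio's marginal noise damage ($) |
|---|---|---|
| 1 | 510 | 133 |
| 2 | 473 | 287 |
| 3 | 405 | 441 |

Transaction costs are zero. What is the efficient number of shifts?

2

Bargaining reaches the level where marginal profit last exceeds marginal noise damage.
That holds through level 2 (473 ≥ 287) but not at 3 (405 < 441).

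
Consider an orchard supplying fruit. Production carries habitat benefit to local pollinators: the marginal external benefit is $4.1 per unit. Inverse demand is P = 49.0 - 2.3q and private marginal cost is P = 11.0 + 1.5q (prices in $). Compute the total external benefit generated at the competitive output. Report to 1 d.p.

Market equilibrium (private): 11.0 + 1.5q = 49.0 - 2.3q → q_m = 10.0000.
Total external benefit = MEB × q_m = 4.1 × 10.0000 = 41.0000.

$41.0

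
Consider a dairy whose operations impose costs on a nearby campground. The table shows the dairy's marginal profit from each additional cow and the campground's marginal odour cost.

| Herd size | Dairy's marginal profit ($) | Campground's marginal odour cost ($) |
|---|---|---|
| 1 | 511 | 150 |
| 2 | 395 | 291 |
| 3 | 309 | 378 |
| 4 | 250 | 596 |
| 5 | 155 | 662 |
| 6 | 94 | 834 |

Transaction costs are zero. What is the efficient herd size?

Bargaining reaches the level where marginal profit last exceeds marginal odour cost.
That holds through level 2 (395 ≥ 291) but not at 3 (309 < 378).

2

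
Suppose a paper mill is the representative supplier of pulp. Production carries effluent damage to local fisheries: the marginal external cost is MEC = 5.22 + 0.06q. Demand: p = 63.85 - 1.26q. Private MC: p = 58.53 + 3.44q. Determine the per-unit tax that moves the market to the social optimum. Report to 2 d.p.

tax = 5.22 per unit

Social marginal cost = private MC + MEC = 63.75 + 3.50q.
Set SMC = demand: 63.75 + 3.50q = 63.85 - 1.26q → q* = 0.0210.
The Pigouvian tax equals MEC at q*: 5.22 + 0.06×0.0210 = 5.2213.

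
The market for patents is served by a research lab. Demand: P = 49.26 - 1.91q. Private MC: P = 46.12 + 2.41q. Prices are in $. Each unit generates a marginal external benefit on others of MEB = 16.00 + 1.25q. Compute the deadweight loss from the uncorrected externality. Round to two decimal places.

Market equilibrium (private): 46.12 + 2.41q = 49.26 - 1.91q → q_m = 0.7269.
Social marginal cost = private MC − MEB = 30.12 + 1.16q.
Set SMC = demand: 30.12 + 1.16q = 49.26 - 1.91q → q* = 6.2345.
The welfare-loss triangle has base |q_m − q*| and height MEB(q_m) (the vertical gap between SMC and demand is zero at q* and MEB at q_m).
DWL = ½ × 5.5076 × 16.9086 = 46.5629.

DWL = $46.56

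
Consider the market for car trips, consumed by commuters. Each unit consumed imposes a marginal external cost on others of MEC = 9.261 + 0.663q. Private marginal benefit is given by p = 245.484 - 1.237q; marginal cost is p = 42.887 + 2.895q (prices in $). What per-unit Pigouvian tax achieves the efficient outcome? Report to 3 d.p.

Social marginal benefit = demand − MEC = 236.223 - 1.900q.
Set SMB = MC: 236.223 - 1.900q = 42.887 + 2.895q → q* = 40.3203.
The Pigouvian tax equals MEC at q*: 9.261 + 0.663×40.3203 = 35.9934.

tax = $35.993 per unit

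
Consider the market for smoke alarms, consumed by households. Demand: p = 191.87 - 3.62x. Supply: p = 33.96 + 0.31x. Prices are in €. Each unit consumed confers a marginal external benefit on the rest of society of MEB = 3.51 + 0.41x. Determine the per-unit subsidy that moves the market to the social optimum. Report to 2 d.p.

subsidy = €22.31 per unit

Social marginal benefit = demand + MEB = 195.38 - 3.21x.
Set SMB = MC: 195.38 - 3.21x = 33.96 + 0.31x → x* = 45.8580.
The Pigouvian subsidy equals MEB at x*: 3.51 + 0.41×45.8580 = 22.3118.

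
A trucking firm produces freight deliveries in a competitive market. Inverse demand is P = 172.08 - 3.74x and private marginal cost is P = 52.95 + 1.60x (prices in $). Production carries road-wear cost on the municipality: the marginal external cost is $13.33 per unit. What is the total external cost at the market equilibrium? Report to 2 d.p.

Market equilibrium (private): 52.95 + 1.60x = 172.08 - 3.74x → x_m = 22.3090.
Total external cost = MEC × x_m = 13.33 × 22.3090 = 297.3790.

$297.38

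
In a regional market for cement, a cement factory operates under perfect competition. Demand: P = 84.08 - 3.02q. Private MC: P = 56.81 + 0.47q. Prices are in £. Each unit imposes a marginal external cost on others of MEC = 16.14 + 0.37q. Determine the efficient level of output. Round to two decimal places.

q* = 2.88

Social marginal cost = private MC + MEC = 72.95 + 0.84q.
Set SMC = demand: 72.95 + 0.84q = 84.08 - 3.02q → q* = 2.8834.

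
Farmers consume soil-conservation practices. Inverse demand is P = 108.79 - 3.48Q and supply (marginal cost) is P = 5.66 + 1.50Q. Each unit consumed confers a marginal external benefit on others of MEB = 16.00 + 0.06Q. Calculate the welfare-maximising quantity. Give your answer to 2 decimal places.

Social marginal benefit = demand + MEB = 124.79 - 3.42Q.
Set SMB = MC: 124.79 - 3.42Q = 5.66 + 1.50Q → Q* = 24.2134.

Q* = 24.21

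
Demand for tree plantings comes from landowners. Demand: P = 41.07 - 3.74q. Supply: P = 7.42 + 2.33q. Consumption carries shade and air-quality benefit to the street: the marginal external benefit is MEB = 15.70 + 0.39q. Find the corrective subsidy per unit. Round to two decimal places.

subsidy = 19.09 per unit

Social marginal benefit = demand + MEB = 56.77 - 3.35q.
Set SMB = MC: 56.77 - 3.35q = 7.42 + 2.33q → q* = 8.6884.
The Pigouvian subsidy equals MEB at q*: 15.70 + 0.39×8.6884 = 19.0885.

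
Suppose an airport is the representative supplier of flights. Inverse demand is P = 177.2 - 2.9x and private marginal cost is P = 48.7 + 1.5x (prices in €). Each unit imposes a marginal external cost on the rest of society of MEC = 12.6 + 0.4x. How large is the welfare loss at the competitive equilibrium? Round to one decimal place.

Market equilibrium (private): 48.7 + 1.5x = 177.2 - 2.9x → x_m = 29.2045.
Social marginal cost = private MC + MEC = 61.3 + 1.9x.
Set SMC = demand: 61.3 + 1.9x = 177.2 - 2.9x → x* = 24.1458.
Between x* and x_m the wedge SMC − demand runs linearly from 0 to MEC(x_m), so the loss is a triangle.
DWL = ½ × 5.0587 × 24.2818 = 61.4172.

DWL = €61.4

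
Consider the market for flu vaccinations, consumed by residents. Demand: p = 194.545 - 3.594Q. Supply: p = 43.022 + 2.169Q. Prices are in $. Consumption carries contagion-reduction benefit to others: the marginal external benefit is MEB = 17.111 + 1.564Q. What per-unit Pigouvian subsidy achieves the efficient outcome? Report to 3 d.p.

Social marginal benefit = demand + MEB = 211.656 - 2.030Q.
Set SMB = MC: 211.656 - 2.030Q = 43.022 + 2.169Q → Q* = 40.1605.
The Pigouvian subsidy equals MEB at Q*: 17.111 + 1.564×40.1605 = 79.9220.

subsidy = $79.922 per unit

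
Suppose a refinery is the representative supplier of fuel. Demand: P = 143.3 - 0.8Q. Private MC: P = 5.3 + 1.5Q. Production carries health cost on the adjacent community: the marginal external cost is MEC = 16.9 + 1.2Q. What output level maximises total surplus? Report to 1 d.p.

Social marginal cost = private MC + MEC = 22.2 + 2.7Q.
Set SMC = demand: 22.2 + 2.7Q = 143.3 - 0.8Q → Q* = 34.6000.

Q* = 34.6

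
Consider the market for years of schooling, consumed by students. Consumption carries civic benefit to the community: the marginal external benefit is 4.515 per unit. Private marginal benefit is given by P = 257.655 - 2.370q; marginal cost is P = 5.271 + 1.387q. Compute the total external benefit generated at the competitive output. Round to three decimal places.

Market equilibrium (private): 5.271 + 1.387q = 257.655 - 2.370q → q_m = 67.1770.
Total external benefit = MEB × q_m = 4.515 × 67.1770 = 303.3042.

303.304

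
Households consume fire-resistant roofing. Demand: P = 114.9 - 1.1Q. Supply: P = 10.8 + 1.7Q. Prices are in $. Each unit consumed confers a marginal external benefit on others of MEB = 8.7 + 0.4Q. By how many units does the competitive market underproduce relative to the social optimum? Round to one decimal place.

9.8 units

Market equilibrium (private): 10.8 + 1.7Q = 114.9 - 1.1Q → Q_m = 37.1786.
Social marginal benefit = demand + MEB = 123.6 - 0.7Q.
Set SMB = MC: 123.6 - 0.7Q = 10.8 + 1.7Q → Q* = 47.0000.
Gap = |37.1786 − 47.0000| = 9.8214.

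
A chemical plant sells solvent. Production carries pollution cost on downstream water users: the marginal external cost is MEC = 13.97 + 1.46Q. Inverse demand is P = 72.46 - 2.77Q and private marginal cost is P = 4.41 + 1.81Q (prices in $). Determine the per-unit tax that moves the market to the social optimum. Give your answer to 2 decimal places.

tax = $27.04 per unit

Social marginal cost = private MC + MEC = 18.38 + 3.27Q.
Set SMC = demand: 18.38 + 3.27Q = 72.46 - 2.77Q → Q* = 8.9536.
The Pigouvian tax equals MEC at Q*: 13.97 + 1.46×8.9536 = 27.0423.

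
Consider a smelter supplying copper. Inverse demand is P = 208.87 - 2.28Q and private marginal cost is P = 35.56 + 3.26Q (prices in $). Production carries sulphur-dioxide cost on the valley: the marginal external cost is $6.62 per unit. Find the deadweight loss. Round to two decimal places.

Market equilibrium (private): 35.56 + 3.26Q = 208.87 - 2.28Q → Q_m = 31.2834.
Social marginal cost = private MC + MEC = 42.18 + 3.26Q.
Set SMC = demand: 42.18 + 3.26Q = 208.87 - 2.28Q → Q* = 30.0884.
Between Q* and Q_m the wedge SMC − demand runs linearly from 0 to MEC(Q_m), so the loss is a triangle.
DWL = ½ × 1.1950 × 6.6200 = 3.9555.

DWL = $3.96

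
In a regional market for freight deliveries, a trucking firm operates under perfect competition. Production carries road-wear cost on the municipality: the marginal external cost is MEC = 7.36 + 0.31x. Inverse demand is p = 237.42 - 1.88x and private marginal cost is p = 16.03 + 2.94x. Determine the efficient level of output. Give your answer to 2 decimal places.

x* = 41.72

Social marginal cost = private MC + MEC = 23.39 + 3.25x.
Set SMC = demand: 23.39 + 3.25x = 237.42 - 1.88x → x* = 41.7212.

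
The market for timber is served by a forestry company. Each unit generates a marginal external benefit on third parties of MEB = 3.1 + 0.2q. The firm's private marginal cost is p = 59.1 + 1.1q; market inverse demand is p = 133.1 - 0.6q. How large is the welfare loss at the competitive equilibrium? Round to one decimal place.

DWL = 46.5

Market equilibrium (private): 59.1 + 1.1q = 133.1 - 0.6q → q_m = 43.5294.
Social marginal cost = private MC − MEB = 56.0 + 0.9q.
Set SMC = demand: 56.0 + 0.9q = 133.1 - 0.6q → q* = 51.4000.
The loss is the area between SMC and demand from q* to q_m; with linear curves that's a triangle of height MEB(q_m).
DWL = ½ × 7.8706 × 11.8059 = 46.4598.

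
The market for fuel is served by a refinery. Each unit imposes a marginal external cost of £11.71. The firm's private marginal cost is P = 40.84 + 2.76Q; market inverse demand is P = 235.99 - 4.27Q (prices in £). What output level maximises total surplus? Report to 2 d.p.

Q* = 26.09

Social marginal cost = private MC + MEC = 52.55 + 2.76Q.
Set SMC = demand: 52.55 + 2.76Q = 235.99 - 4.27Q → Q* = 26.0939.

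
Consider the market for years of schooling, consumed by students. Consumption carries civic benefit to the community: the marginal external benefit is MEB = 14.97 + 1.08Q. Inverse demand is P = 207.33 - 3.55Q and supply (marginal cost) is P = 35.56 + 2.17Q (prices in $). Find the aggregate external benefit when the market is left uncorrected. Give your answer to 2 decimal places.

Market equilibrium (private): 35.56 + 2.17Q = 207.33 - 3.55Q → Q_m = 30.0297.
Total external benefit = ∫₀^{Q_m} (14.97 + 1.08Q) dQ = 14.97×30.0297 + ½×1.08×30.0297² = 936.5074.

$936.51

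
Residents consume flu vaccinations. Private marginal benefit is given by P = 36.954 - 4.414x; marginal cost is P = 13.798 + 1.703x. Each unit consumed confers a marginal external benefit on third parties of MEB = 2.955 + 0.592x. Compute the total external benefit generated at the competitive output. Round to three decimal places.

15.428

Market equilibrium (private): 13.798 + 1.703x = 36.954 - 4.414x → x_m = 3.7855.
Total external benefit = ∫₀^{x_m} (2.955 + 0.592x) dx = 2.955×3.7855 + ½×0.592×3.7855² = 15.4278.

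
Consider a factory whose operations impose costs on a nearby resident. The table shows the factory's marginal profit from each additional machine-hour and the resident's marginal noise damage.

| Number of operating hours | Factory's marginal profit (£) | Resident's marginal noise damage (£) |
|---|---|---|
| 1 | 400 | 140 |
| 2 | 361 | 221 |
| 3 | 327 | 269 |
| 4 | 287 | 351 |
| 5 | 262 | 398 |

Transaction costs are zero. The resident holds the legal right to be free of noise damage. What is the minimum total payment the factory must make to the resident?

Efficient level: marginal profit ≥ marginal noise damage through level 3, so k* = 3.
With the resident holding the right, the factory must at least compensate total damage at k*: 140 + 221 + 269 = 630.

£630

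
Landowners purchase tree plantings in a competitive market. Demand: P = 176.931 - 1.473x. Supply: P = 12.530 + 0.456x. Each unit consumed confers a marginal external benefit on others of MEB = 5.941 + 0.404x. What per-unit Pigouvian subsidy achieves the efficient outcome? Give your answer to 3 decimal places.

subsidy = 51.068 per unit

Social marginal benefit = demand + MEB = 182.872 - 1.069x.
Set SMB = MC: 182.872 - 1.069x = 12.530 + 0.456x → x* = 111.6997.
The Pigouvian subsidy equals MEB at x*: 5.941 + 0.404×111.6997 = 51.0677.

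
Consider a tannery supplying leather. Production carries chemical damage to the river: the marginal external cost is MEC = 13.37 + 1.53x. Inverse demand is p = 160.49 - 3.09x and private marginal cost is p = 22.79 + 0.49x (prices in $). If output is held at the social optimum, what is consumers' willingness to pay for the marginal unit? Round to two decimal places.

P = $85.31

Social marginal cost = private MC + MEC = 36.16 + 2.02x.
Set SMC = demand: 36.16 + 2.02x = 160.49 - 3.09x → x* = 24.3307.
Consumer price on the demand curve at x*: 160.49 − 3.09×24.3307 = 85.3081.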